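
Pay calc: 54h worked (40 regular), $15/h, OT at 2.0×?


Regular: 40h × $15 = $600.00
Overtime: 54 - 40 = 14h
OT pay: 14h × $15 × 2.0 = $420.00
Total = $600.00 + $420.00 = $1020.00

$1020.00


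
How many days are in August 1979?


31 days

Month: August (month 8)
August has 31 days


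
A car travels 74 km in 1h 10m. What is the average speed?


Distance: 74 km
Time: 1h 10m = 70 min = 70/60 = 7/6 hours
Speed = 74 ÷ (7/6) = 74 × 6 / 7 = 444/7 ≈ 63.4 km/h

63.4 km/h


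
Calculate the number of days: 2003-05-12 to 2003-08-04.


84 days

From May 12, 2003 to August 4, 2003
Rest of May 2003: 31 - 12 = 19
Full months: June 30, July 31
Days into August 2003: 4
Total = 19 + 30 + 31 + 4 = 84 days


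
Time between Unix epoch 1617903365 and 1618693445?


Difference = 1618693445 - 1617903365 = 790080 seconds
In hours: 790080 / 3600 ≈ 219.5
In days: 790080 / 86400 ≈ 9.14

790080 seconds (219.5 hours / 9.14 days)


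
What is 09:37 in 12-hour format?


9:37 AM

Hour: 9
9 < 12 → AM


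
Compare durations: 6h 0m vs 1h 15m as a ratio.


24:5 (4.80)

Duration 1: 360 minutes
Duration 2: 75 minutes
Ratio = 360:75
GCD = 15
Simplified = 24:5
As a decimal: 24/5 = 4.80


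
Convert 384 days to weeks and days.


54 weeks 6 days

Weeks: 384 ÷ 7 = 54 remainder 6


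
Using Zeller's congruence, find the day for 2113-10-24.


Zeller's congruence:
q=24, m=10, k=13, j=21
h = (24 + ⌊13×11/5⌋ + 13 + ⌊13/4⌋ + ⌊21/4⌋ - 2×21) mod 7
= (24 + 28 + 13 + 3 + 5 - 42) mod 7
= 31 mod 7 = 3
h=3 → Tuesday

Tuesday


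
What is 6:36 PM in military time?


18:36

Input: 6:36 PM
PM: 6 + 12 = 18


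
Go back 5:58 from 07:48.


01:50

Start: 468 minutes from midnight
Subtract: 358 minutes
Remaining: 468 - 358 = 110
Hours: 1, Minutes: 50


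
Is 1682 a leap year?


No

Rules: divisible by 4 AND (not by 100 OR by 400)
1682 ÷ 4 = 420 remainder 2 → not divisible by 4
Not divisible by 4 → not a leap year


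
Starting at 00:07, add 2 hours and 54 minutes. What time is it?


Start: 7 minutes from midnight
Add: 174 minutes
Total: 181 minutes
Hours: 181 ÷ 60 = 3 remainder 1

03:01


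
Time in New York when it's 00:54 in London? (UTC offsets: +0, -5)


19:54 (previous day)

Time difference = UTC-5 - UTC+0 = -5 hours
New hour = (0 -5) mod 24
= -5 mod 24 = 19
Minutes unchanged → 19:54; -5 < 0 → previous day


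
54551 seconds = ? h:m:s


Hours: 54551 ÷ 3600 = 15 remainder 551
Minutes: 551 ÷ 60 = 9 remainder 11
Seconds: 11

15h 9m 11s


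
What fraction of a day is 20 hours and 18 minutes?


Total minutes: 20×60 + 18 = 1218
Day = 24×60 = 1440 minutes
Fraction = 1218/1440 ≈ 0.8458
As a percentage: 1218/1440 × 100 ≈ 84.58%

0.8458 (84.58%)


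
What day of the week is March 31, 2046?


Zeller's congruence:
q=31, m=3, k=46, j=20
h = (31 + ⌊13×4/5⌋ + 46 + ⌊46/4⌋ + ⌊20/4⌋ - 2×20) mod 7
= (31 + 10 + 46 + 11 + 5 - 40) mod 7
= 63 mod 7 = 0
h=0 → Saturday

Saturday


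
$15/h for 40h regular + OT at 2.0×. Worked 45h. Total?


$750.00

Regular: 40h × $15 = $600.00
Overtime: 45 - 40 = 5h
OT pay: 5h × $15 × 2.0 = $150.00
Total = $600.00 + $150.00 = $750.00


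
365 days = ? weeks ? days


52 weeks 1 days

Weeks: 365 ÷ 7 = 52 remainder 1


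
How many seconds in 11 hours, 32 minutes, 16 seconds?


41536 seconds

Hours: 11 × 3600 = 39600
Minutes: 32 × 60 = 1920
Seconds: 16
Total = 39600 + 1920 + 16 = 41536


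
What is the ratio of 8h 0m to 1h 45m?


Duration 1: 480 minutes
Duration 2: 105 minutes
Ratio = 480:105
GCD = 15
Simplified = 32:7
As a decimal: 32/7 ≈ 4.57

32:7 (4.57)


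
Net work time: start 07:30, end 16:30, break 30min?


Total time = (16×60+30) - (7×60+30)
= 990 - 450 = 540 min
Minus break: 540 - 30 = 510 min
= 8h 30m

8h 30m (510 minutes)


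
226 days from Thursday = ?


Saturday

Start: Thursday (index 3)
(3 + 226) mod 7
= 229 mod 7
= 5
Index 5 → Saturday


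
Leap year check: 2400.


Yes

Rules: divisible by 4 AND (not by 100 OR by 400)
2400 ÷ 4 = 600 exactly → divisible by 4
2400 ÷ 100 = 24 exactly → divisible by 100
2400 ÷ 400 = 6 exactly → divisible by 400
Divisible by 400 → leap year


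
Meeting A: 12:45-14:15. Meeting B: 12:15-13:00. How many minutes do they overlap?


15 minutes

Meeting A: 765-855 (in minutes from midnight)
Meeting B: 735-780
Overlap start = max(765, 735) = 765
Overlap end = min(855, 780) = 780
Overlap = max(0, 780 - 765) = 15 min


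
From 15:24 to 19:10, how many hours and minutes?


3h 46m

End time in minutes: 19×60 + 10 = 1150
Start time in minutes: 15×60 + 24 = 924
Difference = 1150 - 924 = 226 minutes
= 3 hours 46 minutes


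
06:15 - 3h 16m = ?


02:59

Start: 375 minutes from midnight
Subtract: 196 minutes
Remaining: 375 - 196 = 179
Hours: 2, Minutes: 59


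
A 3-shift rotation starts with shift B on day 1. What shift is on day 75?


Shift A

Shifts: A, B, C
Start: B (index 1)
Day 75: (1 + 75 - 1) mod 3
= 75 mod 3
= 0
Index 0 → shift A


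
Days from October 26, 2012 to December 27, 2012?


From October 26, 2012 to December 27, 2012
Rest of October 2012: 31 - 26 = 5
Full months: November 30
Days into December 2012: 27
Total = 5 + 30 + 27 = 62 days

62 days


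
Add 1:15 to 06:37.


Start: 397 minutes from midnight
Add: 75 minutes
Total: 472 minutes
Hours: 472 ÷ 60 = 7 remainder 52

07:52


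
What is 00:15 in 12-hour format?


12:15 AM

Hour: 0
0 → 12 AM (midnight)


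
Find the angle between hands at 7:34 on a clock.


23.0°

Hour hand = 7×30 + 34×0.5 = 227.0°
Minute hand = 34×6 = 204°
Difference = |227.0 - 204| = 23.0°


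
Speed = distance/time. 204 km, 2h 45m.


Distance: 204 km
Time: 2h 45m = 165 min = 165/60 = 11/4 hours
Speed = 204 ÷ (11/4) = 204 × 4 / 11 = 816/11 ≈ 74.2 km/h

74.2 km/h


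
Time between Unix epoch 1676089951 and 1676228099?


Difference = 1676228099 - 1676089951 = 138148 seconds
In hours: 138148 / 3600 ≈ 38.4
In days: 138148 / 86400 ≈ 1.60

138148 seconds (38.4 hours / 1.60 days)


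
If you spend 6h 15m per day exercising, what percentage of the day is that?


26.0%

Time: 375 minutes
Day: 1440 minutes
Percentage = (375/1440) × 100 ≈ 26.0%


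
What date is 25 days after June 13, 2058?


July 8, 2058

Start: June 13, 2058
Add 25 days
June 13 → July 1: 30 - 13 + 1 = 18 days (25 - 18 = 7 left)
July 1 + 7 = July 8, 2058


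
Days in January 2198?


Month: January (month 1)
January has 31 days

31 days


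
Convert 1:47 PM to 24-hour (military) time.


Input: 1:47 PM
PM: 1 + 12 = 13

13:47


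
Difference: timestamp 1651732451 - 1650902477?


Difference = 1651732451 - 1650902477 = 829974 seconds
In hours: 829974 / 3600 ≈ 230.5
In days: 829974 / 86400 ≈ 9.61

829974 seconds (230.5 hours / 9.61 days)


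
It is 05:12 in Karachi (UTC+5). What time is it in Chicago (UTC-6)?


Time difference = UTC-6 - UTC+5 = -11 hours
New hour = (5 -11) mod 24
= -6 mod 24 = 18
Minutes unchanged → 18:12; -6 < 0 → previous day

18:12 (previous day)


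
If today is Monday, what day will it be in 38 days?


Start: Monday (index 0)
(0 + 38) mod 7
= 38 mod 7
= 3
Index 3 → Thursday

Thursday


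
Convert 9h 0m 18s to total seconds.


Hours: 9 × 3600 = 32400
Minutes: 0 × 60 = 0
Seconds: 18
Total = 32400 + 0 + 18 = 32418

32418 seconds


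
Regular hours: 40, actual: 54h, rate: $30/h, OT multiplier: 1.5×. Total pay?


$1830.00

Regular: 40h × $30 = $1200.00
Overtime: 54 - 40 = 14h
OT pay: 14h × $30 × 1.5 = $630.00
Total = $1200.00 + $630.00 = $1830.00


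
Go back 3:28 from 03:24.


Start: 204 minutes from midnight
Subtract: 208 minutes
Remaining: 204 - 208 = -4
Negative → add 24×60 = 1436
Hours: 23, Minutes: 56

23:56


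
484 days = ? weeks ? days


Weeks: 484 ÷ 7 = 69 remainder 1

69 weeks 1 days


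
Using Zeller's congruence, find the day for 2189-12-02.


Wednesday

Zeller's congruence:
q=2, m=12, k=89, j=21
h = (2 + ⌊13×13/5⌋ + 89 + ⌊89/4⌋ + ⌊21/4⌋ - 2×21) mod 7
= (2 + 33 + 89 + 22 + 5 - 42) mod 7
= 109 mod 7 = 4
h=4 → Wednesday


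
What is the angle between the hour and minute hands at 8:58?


Hour hand = 8×30 + 58×0.5 = 269.0°
Minute hand = 58×6 = 348°
Difference = |269.0 - 348| = 79.0°

79.0°


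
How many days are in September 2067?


Month: September (month 9)
September has 30 days

30 days


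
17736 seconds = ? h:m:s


Hours: 17736 ÷ 3600 = 4 remainder 3336
Minutes: 3336 ÷ 60 = 55 remainder 36
Seconds: 36

4h 55m 36s


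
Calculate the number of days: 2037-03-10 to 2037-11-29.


264 days

From March 10, 2037 to November 29, 2037
Rest of March 2037: 31 - 10 = 21
Full months: April 30, May 31, June 30, July 31, August 31, September 30, October 31
Days into November 2037: 29
Total = 21 + 30 + 31 + 30 + 31 + 31 + 30 + 31 + 29 = 264 days


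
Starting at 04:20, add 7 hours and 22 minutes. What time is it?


11:42

Start: 260 minutes from midnight
Add: 442 minutes
Total: 702 minutes
Hours: 702 ÷ 60 = 11 remainder 42


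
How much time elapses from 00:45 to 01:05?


End time in minutes: 1×60 + 5 = 65
Start time in minutes: 0×60 + 45 = 45
Difference = 65 - 45 = 20 minutes
= 0 hours 20 minutes

0h 20m


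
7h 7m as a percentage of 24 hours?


Total minutes: 7×60 + 7 = 427
Day = 24×60 = 1440 minutes
Fraction = 427/1440 ≈ 0.2965
As a percentage: 427/1440 × 100 ≈ 29.65%

0.2965 (29.65%)


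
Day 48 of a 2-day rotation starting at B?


Shift A

Shifts: A, B
Start: B (index 1)
Day 48: (1 + 48 - 1) mod 2
= 48 mod 2
= 0
Index 0 → shift A


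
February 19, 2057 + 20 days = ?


March 11, 2057

Start: February 19, 2057
Add 20 days
February 19 → March 1: 28 - 19 + 1 = 10 days (20 - 10 = 10 left)
March 1 + 10 = March 11, 2057


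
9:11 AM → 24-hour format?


Input: 9:11 AM
AM hour stays: 9

09:11


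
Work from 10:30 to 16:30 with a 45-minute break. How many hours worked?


5h 15m (315 minutes)

Total time = (16×60+30) - (10×60+30)
= 990 - 630 = 360 min
Minus break: 360 - 45 = 315 min
= 5h 15m


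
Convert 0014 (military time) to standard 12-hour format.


12:14 AM

Hour: 0
0 → 12 AM (midnight)


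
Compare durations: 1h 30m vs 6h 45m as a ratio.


Duration 1: 90 minutes
Duration 2: 405 minutes
Ratio = 90:405
GCD = 45
Simplified = 2:9
As a decimal: 2/9 ≈ 0.22

2:9 (0.22)


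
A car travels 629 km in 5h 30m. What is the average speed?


Distance: 629 km
Time: 5h 30m = 330 min = 330/60 = 11/2 hours
Speed = 629 ÷ (11/2) = 629 × 2 / 11 = 1258/11 ≈ 114.4 km/h

114.4 km/h


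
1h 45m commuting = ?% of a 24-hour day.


Time: 105 minutes
Day: 1440 minutes
Percentage = (105/1440) × 100 ≈ 7.3%

7.3%


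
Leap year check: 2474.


Rules: divisible by 4 AND (not by 100 OR by 400)
2474 ÷ 4 = 618 remainder 2 → not divisible by 4
Not divisible by 4 → not a leap year

No


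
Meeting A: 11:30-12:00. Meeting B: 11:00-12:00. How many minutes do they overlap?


30 minutes

Meeting A: 690-720 (in minutes from midnight)
Meeting B: 660-720
Overlap start = max(690, 660) = 690
Overlap end = min(720, 720) = 720
Overlap = max(0, 720 - 690) = 30 min


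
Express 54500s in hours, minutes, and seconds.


Hours: 54500 ÷ 3600 = 15 remainder 500
Minutes: 500 ÷ 60 = 8 remainder 20
Seconds: 20

15h 8m 20s


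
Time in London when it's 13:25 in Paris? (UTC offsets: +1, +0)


Time difference = UTC+0 - UTC+1 = -1 hours
New hour = (13 -1) mod 24
= 12 mod 24 = 12
Minutes unchanged → 12:25

12:25


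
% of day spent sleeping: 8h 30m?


Time: 510 minutes
Day: 1440 minutes
Percentage = (510/1440) × 100 ≈ 35.4%

35.4%


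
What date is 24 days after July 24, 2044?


August 17, 2044

Start: July 24, 2044
Add 24 days
July 24 → August 1: 31 - 24 + 1 = 8 days (24 - 8 = 16 left)
August 1 + 16 = August 17, 2044


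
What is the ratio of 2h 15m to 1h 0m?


9:4 (2.25)

Duration 1: 135 minutes
Duration 2: 60 minutes
Ratio = 135:60
GCD = 15
Simplified = 9:4
As a decimal: 9/4 = 2.25


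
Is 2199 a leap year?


No

Rules: divisible by 4 AND (not by 100 OR by 400)
2199 ÷ 4 = 549 remainder 3 → not divisible by 4
Not divisible by 4 → not a leap year


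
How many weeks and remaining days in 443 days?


63 weeks 2 days

Weeks: 443 ÷ 7 = 63 remainder 2


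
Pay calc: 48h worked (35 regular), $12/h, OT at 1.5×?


Regular: 35h × $12 = $420.00
Overtime: 48 - 35 = 13h
OT pay: 13h × $12 × 1.5 = $234.00
Total = $420.00 + $234.00 = $654.00

$654.00


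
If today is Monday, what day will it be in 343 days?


Start: Monday (index 0)
(0 + 343) mod 7
= 343 mod 7
= 0
Index 0 → Monday

Monday


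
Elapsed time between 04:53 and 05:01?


End time in minutes: 5×60 + 1 = 301
Start time in minutes: 4×60 + 53 = 293
Difference = 301 - 293 = 8 minutes
= 0 hours 8 minutes

0h 8m


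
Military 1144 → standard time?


11:44 AM

Hour: 11
11 < 12 → AM


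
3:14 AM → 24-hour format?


Input: 3:14 AM
AM hour stays: 3

03:14


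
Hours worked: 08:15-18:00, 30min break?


Total time = (18×60+0) - (8×60+15)
= 1080 - 495 = 585 min
Minus break: 585 - 30 = 555 min
= 9h 15m

9h 15m (555 minutes)


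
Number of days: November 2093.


Month: November (month 11)
November has 30 days

30 days


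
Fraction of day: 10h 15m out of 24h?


Total minutes: 10×60 + 15 = 615
Day = 24×60 = 1440 minutes
Fraction = 615/1440 ≈ 0.4271
As a percentage: 615/1440 × 100 ≈ 42.71%

0.4271 (42.71%)


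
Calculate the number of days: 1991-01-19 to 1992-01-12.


From January 19, 1991 to January 12, 1992
Rest of January 1991: 31 - 19 = 12
Full months: February 1991 28, March 31, April 30, May 31, June 30, July 31, August 31, September 30, October 31, November 30, December 31
Days into January 1992: 12
Total = 12 + 28 + 31 + 30 + 31 + 30 + 31 + 31 + 30 + 31 + 30 + 31 + 12 = 358 days

358 days


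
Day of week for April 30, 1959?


Zeller's congruence:
q=30, m=4, k=59, j=19
h = (30 + ⌊13×5/5⌋ + 59 + ⌊59/4⌋ + ⌊19/4⌋ - 2×19) mod 7
= (30 + 13 + 59 + 14 + 4 - 38) mod 7
= 82 mod 7 = 5
h=5 → Thursday

Thursday


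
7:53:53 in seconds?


28433 seconds

Hours: 7 × 3600 = 25200
Minutes: 53 × 60 = 3180
Seconds: 53
Total = 25200 + 3180 + 53 = 28433


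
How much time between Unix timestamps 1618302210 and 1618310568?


Difference = 1618310568 - 1618302210 = 8358 seconds
In hours: 8358 / 3600 ≈ 2.3
In days: 8358 / 86400 ≈ 0.10

8358 seconds (2.3 hours / 0.10 days)


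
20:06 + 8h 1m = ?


Start: 1206 minutes from midnight
Add: 481 minutes
Total: 1687 minutes
Hours: 1687 ÷ 60 = 28 remainder 7
28 ≥ 24 → 28 - 24 = 4 (next day)

04:07 (next day)


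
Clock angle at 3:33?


91.5°

Hour hand = 3×30 + 33×0.5 = 106.5°
Minute hand = 33×6 = 198°
Difference = |106.5 - 198| = 91.5°


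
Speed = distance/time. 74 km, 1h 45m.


42.3 km/h

Distance: 74 km
Time: 1h 45m = 105 min = 105/60 = 7/4 hours
Speed = 74 ÷ (7/4) = 74 × 4 / 7 = 296/7 ≈ 42.3 km/h


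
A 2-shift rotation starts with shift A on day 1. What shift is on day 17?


Shifts: A, B
Start: A (index 0)
Day 17: (0 + 17 - 1) mod 2
= 16 mod 2
= 0
Index 0 → shift A

Shift A


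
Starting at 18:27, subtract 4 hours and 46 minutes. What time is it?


Start: 1107 minutes from midnight
Subtract: 286 minutes
Remaining: 1107 - 286 = 821
Hours: 13, Minutes: 41

13:41


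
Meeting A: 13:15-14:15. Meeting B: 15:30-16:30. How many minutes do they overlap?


Meeting A: 795-855 (in minutes from midnight)
Meeting B: 930-990
Overlap start = max(795, 930) = 930
Overlap end = min(855, 990) = 855
Overlap = max(0, 855 - 930) = 0 min

0 minutes


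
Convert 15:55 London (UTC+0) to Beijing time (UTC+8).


Time difference = UTC+8 - UTC+0 = +8 hours
New hour = (15 + 8) mod 24
= 23 mod 24 = 23
Minutes unchanged → 23:55

23:55


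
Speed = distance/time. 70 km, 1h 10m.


Distance: 70 km
Time: 1h 10m = 70 min = 70/60 = 7/6 hours
Speed = 70 ÷ (7/6) = 70 × 6 / 7 = 420/7 = 60.0 km/h

60.0 km/h


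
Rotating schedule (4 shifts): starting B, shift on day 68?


Shifts: A, B, C, D
Start: B (index 1)
Day 68: (1 + 68 - 1) mod 4
= 68 mod 4
= 0
Index 0 → shift A

Shift A


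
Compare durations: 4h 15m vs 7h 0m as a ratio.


Duration 1: 255 minutes
Duration 2: 420 minutes
Ratio = 255:420
GCD = 15
Simplified = 17:28
As a decimal: 17/28 ≈ 0.61

17:28 (0.61)


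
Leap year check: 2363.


Rules: divisible by 4 AND (not by 100 OR by 400)
2363 ÷ 4 = 590 remainder 3 → not divisible by 4
Not divisible by 4 → not a leap year

No


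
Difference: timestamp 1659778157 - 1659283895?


Difference = 1659778157 - 1659283895 = 494262 seconds
In hours: 494262 / 3600 ≈ 137.3
In days: 494262 / 86400 ≈ 5.72

494262 seconds (137.3 hours / 5.72 days)


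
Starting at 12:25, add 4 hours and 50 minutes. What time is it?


Start: 745 minutes from midnight
Add: 290 minutes
Total: 1035 minutes
Hours: 1035 ÷ 60 = 17 remainder 15

17:15


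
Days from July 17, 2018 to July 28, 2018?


11 days

From July 17, 2018 to July 28, 2018
Same month: 28 - 17 = 11 days


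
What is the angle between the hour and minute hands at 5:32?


26.0°

Hour hand = 5×30 + 32×0.5 = 166.0°
Minute hand = 32×6 = 192°
Difference = |166.0 - 192| = 26.0°


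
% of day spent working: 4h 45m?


19.8%

Time: 285 minutes
Day: 1440 minutes
Percentage = (285/1440) × 100 ≈ 19.8%


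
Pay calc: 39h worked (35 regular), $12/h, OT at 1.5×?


$492.00

Regular: 35h × $12 = $420.00
Overtime: 39 - 35 = 4h
OT pay: 4h × $12 × 1.5 = $72.00
Total = $420.00 + $72.00 = $492.00


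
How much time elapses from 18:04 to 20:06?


End time in minutes: 20×60 + 6 = 1206
Start time in minutes: 18×60 + 4 = 1084
Difference = 1206 - 1084 = 122 minutes
= 2 hours 2 minutes

2h 2m


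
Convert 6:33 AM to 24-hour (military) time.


06:33

Input: 6:33 AM
AM hour stays: 6


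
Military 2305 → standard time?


Hour: 23
23 - 12 = 11 → PM

11:05 PM


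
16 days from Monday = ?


Wednesday

Start: Monday (index 0)
(0 + 16) mod 7
= 16 mod 7
= 2
Index 2 → Wednesday


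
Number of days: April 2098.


Month: April (month 4)
April has 30 days

30 days


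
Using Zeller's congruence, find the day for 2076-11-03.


Zeller's congruence:
q=3, m=11, k=76, j=20
h = (3 + ⌊13×12/5⌋ + 76 + ⌊76/4⌋ + ⌊20/4⌋ - 2×20) mod 7
= (3 + 31 + 76 + 19 + 5 - 40) mod 7
= 94 mod 7 = 3
h=3 → Tuesday

Tuesday


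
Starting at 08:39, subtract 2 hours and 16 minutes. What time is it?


06:23

Start: 519 minutes from midnight
Subtract: 136 minutes
Remaining: 519 - 136 = 383
Hours: 6, Minutes: 23


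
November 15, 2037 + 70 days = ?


January 24, 2038

Start: November 15, 2037
Add 70 days
November 15 → December 1: 30 - 15 + 1 = 16 days (70 - 16 = 54 left)
December 1 → January 1: 31 - 1 + 1 = 31 days (54 - 31 = 23 left)
January 1 + 23 = January 24, 2038


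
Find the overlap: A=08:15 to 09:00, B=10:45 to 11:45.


0 minutes

Meeting A: 495-540 (in minutes from midnight)
Meeting B: 645-705
Overlap start = max(495, 645) = 645
Overlap end = min(540, 705) = 540
Overlap = max(0, 540 - 645) = 0 min


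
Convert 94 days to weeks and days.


Weeks: 94 ÷ 7 = 13 remainder 3

13 weeks 3 days


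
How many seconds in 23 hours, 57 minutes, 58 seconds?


Hours: 23 × 3600 = 82800
Minutes: 57 × 60 = 3420
Seconds: 58
Total = 82800 + 3420 + 58 = 86278

86278 seconds


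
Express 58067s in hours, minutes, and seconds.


16h 7m 47s

Hours: 58067 ÷ 3600 = 16 remainder 467
Minutes: 467 ÷ 60 = 7 remainder 47
Seconds: 47


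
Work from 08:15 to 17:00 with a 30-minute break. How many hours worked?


Total time = (17×60+0) - (8×60+15)
= 1020 - 495 = 525 min
Minus break: 525 - 30 = 495 min
= 8h 15m

8h 15m (495 minutes)


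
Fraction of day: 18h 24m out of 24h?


Total minutes: 18×60 + 24 = 1104
Day = 24×60 = 1440 minutes
Fraction = 1104/1440 ≈ 0.7667
As a percentage: 1104/1440 × 100 ≈ 76.67%

0.7667 (76.67%)


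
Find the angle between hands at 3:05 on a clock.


62.5°

Hour hand = 3×30 + 5×0.5 = 92.5°
Minute hand = 5×6 = 30°
Difference = |92.5 - 30| = 62.5°


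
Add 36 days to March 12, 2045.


April 17, 2045

Start: March 12, 2045
Add 36 days
March 12 → April 1: 31 - 12 + 1 = 20 days (36 - 20 = 16 left)
April 1 + 16 = April 17, 2045


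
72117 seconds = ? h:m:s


Hours: 72117 ÷ 3600 = 20 remainder 117
Minutes: 117 ÷ 60 = 1 remainder 57
Seconds: 57

20h 1m 57s


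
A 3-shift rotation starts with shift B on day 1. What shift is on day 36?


Shifts: A, B, C
Start: B (index 1)
Day 36: (1 + 36 - 1) mod 3
= 36 mod 3
= 0
Index 0 → shift A

Shift A


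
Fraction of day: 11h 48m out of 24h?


Total minutes: 11×60 + 48 = 708
Day = 24×60 = 1440 minutes
Fraction = 708/1440 ≈ 0.4917
As a percentage: 708/1440 × 100 ≈ 49.17%

0.4917 (49.17%)


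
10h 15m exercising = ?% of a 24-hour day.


42.7%

Time: 615 minutes
Day: 1440 minutes
Percentage = (615/1440) × 100 ≈ 42.7%


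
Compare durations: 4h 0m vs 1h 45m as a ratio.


16:7 (2.29)

Duration 1: 240 minutes
Duration 2: 105 minutes
Ratio = 240:105
GCD = 15
Simplified = 16:7
As a decimal: 16/7 ≈ 2.29


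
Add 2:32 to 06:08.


Start: 368 minutes from midnight
Add: 152 minutes
Total: 520 minutes
Hours: 520 ÷ 60 = 8 remainder 40

08:40


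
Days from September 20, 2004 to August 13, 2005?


327 days

From September 20, 2004 to August 13, 2005
Rest of September 2004: 30 - 20 = 10
Full months: October 31, November 30, December 31, January 31, February 2005 28, March 31, April 30, May 31, June 30, July 31
Days into August 2005: 13
Total = 10 + 31 + 30 + 31 + 31 + 28 + 31 + 30 + 31 + 30 + 31 + 13 = 327 days


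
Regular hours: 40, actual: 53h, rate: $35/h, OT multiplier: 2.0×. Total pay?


$2310.00

Regular: 40h × $35 = $1400.00
Overtime: 53 - 40 = 13h
OT pay: 13h × $35 × 2.0 = $910.00
Total = $1400.00 + $910.00 = $2310.00


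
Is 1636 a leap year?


Rules: divisible by 4 AND (not by 100 OR by 400)
1636 ÷ 4 = 409 exactly → divisible by 4
1636 ÷ 100 = 16 remainder 36 → not divisible by 100
Divisible by 4 but not by 100 → leap year

Yes


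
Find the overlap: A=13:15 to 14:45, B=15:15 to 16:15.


0 minutes

Meeting A: 795-885 (in minutes from midnight)
Meeting B: 915-975
Overlap start = max(795, 915) = 915
Overlap end = min(885, 975) = 885
Overlap = max(0, 885 - 915) = 0 min


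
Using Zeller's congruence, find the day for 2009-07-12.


Sunday

Zeller's congruence:
q=12, m=7, k=9, j=20
h = (12 + ⌊13×8/5⌋ + 9 + ⌊9/4⌋ + ⌊20/4⌋ - 2×20) mod 7
= (12 + 20 + 9 + 2 + 5 - 40) mod 7
= 8 mod 7 = 1
h=1 → Sunday


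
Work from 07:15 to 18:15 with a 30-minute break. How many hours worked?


10h 30m (630 minutes)

Total time = (18×60+15) - (7×60+15)
= 1095 - 435 = 660 min
Minus break: 660 - 30 = 630 min
= 10h 30m


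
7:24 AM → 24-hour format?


07:24

Input: 7:24 AM
AM hour stays: 7


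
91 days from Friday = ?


Start: Friday (index 4)
(4 + 91) mod 7
= 95 mod 7
= 4
Index 4 → Friday

Friday


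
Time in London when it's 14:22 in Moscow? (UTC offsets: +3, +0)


11:22

Time difference = UTC+0 - UTC+3 = -3 hours
New hour = (14 -3) mod 24
= 11 mod 24 = 11
Minutes unchanged → 11:22


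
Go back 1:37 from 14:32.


Start: 872 minutes from midnight
Subtract: 97 minutes
Remaining: 872 - 97 = 775
Hours: 12, Minutes: 55

12:55


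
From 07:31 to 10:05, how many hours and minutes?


2h 34m

End time in minutes: 10×60 + 5 = 605
Start time in minutes: 7×60 + 31 = 451
Difference = 605 - 451 = 154 minutes
= 2 hours 34 minutes


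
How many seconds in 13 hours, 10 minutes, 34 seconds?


Hours: 13 × 3600 = 46800
Minutes: 10 × 60 = 600
Seconds: 34
Total = 46800 + 600 + 34 = 47434

47434 seconds


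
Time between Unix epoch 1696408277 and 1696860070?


Difference = 1696860070 - 1696408277 = 451793 seconds
In hours: 451793 / 3600 ≈ 125.5
In days: 451793 / 86400 ≈ 5.23

451793 seconds (125.5 hours / 5.23 days)


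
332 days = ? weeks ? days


47 weeks 3 days

Weeks: 332 ÷ 7 = 47 remainder 3


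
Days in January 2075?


31 days

Month: January (month 1)
January has 31 days


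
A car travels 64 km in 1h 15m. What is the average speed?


51.2 km/h

Distance: 64 km
Time: 1h 15m = 75 min = 75/60 = 5/4 hours
Speed = 64 ÷ (5/4) = 64 × 4 / 5 = 256/5 = 51.2 km/h


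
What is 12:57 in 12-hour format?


12:57 PM

Hour: 12
12 → 12 PM (noon)


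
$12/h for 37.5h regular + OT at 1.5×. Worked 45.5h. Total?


Regular: 37.5h × $12 = $450.00
Overtime: 45.5 - 37.5 = 8.0h
OT pay: 8.0h × $12 × 1.5 = $144.00
Total = $450.00 + $144.00 = $594.00

$594.00


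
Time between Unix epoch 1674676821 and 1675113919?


437098 seconds (121.4 hours / 5.06 days)

Difference = 1675113919 - 1674676821 = 437098 seconds
In hours: 437098 / 3600 ≈ 121.4
In days: 437098 / 86400 ≈ 5.06


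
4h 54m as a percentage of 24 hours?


Total minutes: 4×60 + 54 = 294
Day = 24×60 = 1440 minutes
Fraction = 294/1440 ≈ 0.2042
As a percentage: 294/1440 × 100 ≈ 20.42%

0.2042 (20.42%)


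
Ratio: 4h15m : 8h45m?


17:35 (0.49)

Duration 1: 255 minutes
Duration 2: 525 minutes
Ratio = 255:525
GCD = 15
Simplified = 17:35
As a decimal: 17/35 ≈ 0.49


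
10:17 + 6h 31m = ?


Start: 617 minutes from midnight
Add: 391 minutes
Total: 1008 minutes
Hours: 1008 ÷ 60 = 16 remainder 48

16:48


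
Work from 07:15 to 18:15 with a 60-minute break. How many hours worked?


Total time = (18×60+15) - (7×60+15)
= 1095 - 435 = 660 min
Minus break: 660 - 60 = 600 min
= 10h 0m

10h 0m (600 minutes)


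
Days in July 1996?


Month: July (month 7)
July has 31 days

31 days


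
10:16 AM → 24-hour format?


10:16

Input: 10:16 AM
AM hour stays: 10


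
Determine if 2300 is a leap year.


No

Rules: divisible by 4 AND (not by 100 OR by 400)
2300 ÷ 4 = 575 exactly → divisible by 4
2300 ÷ 100 = 23 exactly → divisible by 100
2300 ÷ 400 = 5 remainder 300 → not divisible by 400
Divisible by 100 but not by 400 → not a leap year


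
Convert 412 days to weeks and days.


Weeks: 412 ÷ 7 = 58 remainder 6

58 weeks 6 days


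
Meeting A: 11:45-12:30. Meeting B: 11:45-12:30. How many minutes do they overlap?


45 minutes

Meeting A: 705-750 (in minutes from midnight)
Meeting B: 705-750
Overlap start = max(705, 705) = 705
Overlap end = min(750, 750) = 750
Overlap = max(0, 750 - 705) = 45 min


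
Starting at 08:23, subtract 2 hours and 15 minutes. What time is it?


Start: 503 minutes from midnight
Subtract: 135 minutes
Remaining: 503 - 135 = 368
Hours: 6, Minutes: 8

06:08


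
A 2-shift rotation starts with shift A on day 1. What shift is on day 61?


Shift A

Shifts: A, B
Start: A (index 0)
Day 61: (0 + 61 - 1) mod 2
= 60 mod 2
= 0
Index 0 → shift A


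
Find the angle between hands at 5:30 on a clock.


Hour hand = 5×30 + 30×0.5 = 165.0°
Minute hand = 30×6 = 180°
Difference = |165.0 - 180| = 15.0°

15.0°


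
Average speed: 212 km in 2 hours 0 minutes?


106.0 km/h

Distance: 212 km
Time: 2 hours
Speed = 212 / 2 = 106.0 km/h


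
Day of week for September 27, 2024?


Friday

Zeller's congruence:
q=27, m=9, k=24, j=20
h = (27 + ⌊13×10/5⌋ + 24 + ⌊24/4⌋ + ⌊20/4⌋ - 2×20) mod 7
= (27 + 26 + 24 + 6 + 5 - 40) mod 7
= 48 mod 7 = 6
h=6 → Friday


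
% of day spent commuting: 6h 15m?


26.0%

Time: 375 minutes
Day: 1440 minutes
Percentage = (375/1440) × 100 ≈ 26.0%


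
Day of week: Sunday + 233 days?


Tuesday

Start: Sunday (index 6)
(6 + 233) mod 7
= 239 mod 7
= 1
Index 1 → Tuesday


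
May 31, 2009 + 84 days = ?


August 23, 2009

Start: May 31, 2009
Add 84 days
May 31 → June 1: 31 - 31 + 1 = 1 days (84 - 1 = 83 left)
June 1 → July 1: 30 - 1 + 1 = 30 days (83 - 30 = 53 left)
July 1 → August 1: 31 - 1 + 1 = 31 days (53 - 31 = 22 left)
August 1 + 22 = August 23, 2009


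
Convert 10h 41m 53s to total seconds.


Hours: 10 × 3600 = 36000
Minutes: 41 × 60 = 2460
Seconds: 53
Total = 36000 + 2460 + 53 = 38513

38513 seconds


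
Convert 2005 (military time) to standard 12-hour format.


8:05 PM

Hour: 20
20 - 12 = 8 → PM


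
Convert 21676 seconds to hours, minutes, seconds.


6h 1m 16s

Hours: 21676 ÷ 3600 = 6 remainder 76
Minutes: 76 ÷ 60 = 1 remainder 16
Seconds: 16


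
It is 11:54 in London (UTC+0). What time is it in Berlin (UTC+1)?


12:54

Time difference = UTC+1 - UTC+0 = +1 hours
New hour = (11 + 1) mod 24
= 12 mod 24 = 12
Minutes unchanged → 12:54


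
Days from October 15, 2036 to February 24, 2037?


From October 15, 2036 to February 24, 2037
Rest of October 2036: 31 - 15 = 16
Full months: November 30, December 31, January 31
Days into February 2037: 24
Total = 16 + 30 + 31 + 31 + 24 = 132 days

132 days


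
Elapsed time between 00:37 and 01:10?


End time in minutes: 1×60 + 10 = 70
Start time in minutes: 0×60 + 37 = 37
Difference = 70 - 37 = 33 minutes
= 0 hours 33 minutes

0h 33m


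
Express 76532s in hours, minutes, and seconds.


Hours: 76532 ÷ 3600 = 21 remainder 932
Minutes: 932 ÷ 60 = 15 remainder 32
Seconds: 32

21h 15m 32s


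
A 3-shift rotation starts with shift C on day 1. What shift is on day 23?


Shift A

Shifts: A, B, C
Start: C (index 2)
Day 23: (2 + 23 - 1) mod 3
= 24 mod 3
= 0
Index 0 → shift A


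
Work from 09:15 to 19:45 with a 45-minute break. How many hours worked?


9h 45m (585 minutes)

Total time = (19×60+45) - (9×60+15)
= 1185 - 555 = 630 min
Minus break: 630 - 45 = 585 min
= 9h 45m


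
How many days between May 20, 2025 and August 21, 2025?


From May 20, 2025 to August 21, 2025
Rest of May 2025: 31 - 20 = 11
Full months: June 30, July 31
Days into August 2025: 21
Total = 11 + 30 + 31 + 21 = 93 days

93 days


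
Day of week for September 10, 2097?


Zeller's congruence:
q=10, m=9, k=97, j=20
h = (10 + ⌊13×10/5⌋ + 97 + ⌊97/4⌋ + ⌊20/4⌋ - 2×20) mod 7
= (10 + 26 + 97 + 24 + 5 - 40) mod 7
= 122 mod 7 = 3
h=3 → Tuesday

Tuesday


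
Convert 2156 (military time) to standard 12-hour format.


9:56 PM

Hour: 21
21 - 12 = 9 → PM


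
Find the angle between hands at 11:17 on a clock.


123.5°

Hour hand = 11×30 + 17×0.5 = 338.5°
Minute hand = 17×6 = 102°
Difference = |338.5 - 102| = 236.5°
Since > 180°: 360 - 236.5 = 123.5°


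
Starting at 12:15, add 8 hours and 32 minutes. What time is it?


Start: 735 minutes from midnight
Add: 512 minutes
Total: 1247 minutes
Hours: 1247 ÷ 60 = 20 remainder 47

20:47


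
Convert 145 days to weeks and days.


20 weeks 5 days

Weeks: 145 ÷ 7 = 20 remainder 5


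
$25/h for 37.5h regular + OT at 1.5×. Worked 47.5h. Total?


Regular: 37.5h × $25 = $937.50
Overtime: 47.5 - 37.5 = 10.0h
OT pay: 10.0h × $25 × 1.5 = $375.00
Total = $937.50 + $375.00 = $1312.50

$1312.50


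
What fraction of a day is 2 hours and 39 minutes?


0.1104 (11.04%)

Total minutes: 2×60 + 39 = 159
Day = 24×60 = 1440 minutes
Fraction = 159/1440 ≈ 0.1104
As a percentage: 159/1440 × 100 ≈ 11.04%


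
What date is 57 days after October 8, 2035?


Start: October 8, 2035
Add 57 days
October 8 → November 1: 31 - 8 + 1 = 24 days (57 - 24 = 33 left)
November 1 → December 1: 30 - 1 + 1 = 30 days (33 - 30 = 3 left)
December 1 + 3 = December 4, 2035

December 4, 2035


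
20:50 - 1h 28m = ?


Start: 1250 minutes from midnight
Subtract: 88 minutes
Remaining: 1250 - 88 = 1162
Hours: 19, Minutes: 22

19:22


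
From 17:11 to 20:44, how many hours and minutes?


End time in minutes: 20×60 + 44 = 1244
Start time in minutes: 17×60 + 11 = 1031
Difference = 1244 - 1031 = 213 minutes
= 3 hours 33 minutes

3h 33m


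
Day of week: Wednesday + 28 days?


Start: Wednesday (index 2)
(2 + 28) mod 7
= 30 mod 7
= 2
Index 2 → Wednesday

Wednesday


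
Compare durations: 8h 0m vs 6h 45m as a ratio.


32:27 (1.19)

Duration 1: 480 minutes
Duration 2: 405 minutes
Ratio = 480:405
GCD = 15
Simplified = 32:27
As a decimal: 32/27 ≈ 1.19


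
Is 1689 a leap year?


No

Rules: divisible by 4 AND (not by 100 OR by 400)
1689 ÷ 4 = 422 remainder 1 → not divisible by 4
Not divisible by 4 → not a leap year


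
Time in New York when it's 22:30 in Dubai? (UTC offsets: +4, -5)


Time difference = UTC-5 - UTC+4 = -9 hours
New hour = (22 -9) mod 24
= 13 mod 24 = 13
Minutes unchanged → 13:30

13:30


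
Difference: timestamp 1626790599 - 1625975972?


814627 seconds (226.3 hours / 9.43 days)

Difference = 1626790599 - 1625975972 = 814627 seconds
In hours: 814627 / 3600 ≈ 226.3
In days: 814627 / 86400 ≈ 9.43


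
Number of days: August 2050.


Month: August (month 8)
August has 31 days

31 days


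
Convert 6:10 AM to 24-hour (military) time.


Input: 6:10 AM
AM hour stays: 6

06:10


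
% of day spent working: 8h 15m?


34.4%

Time: 495 minutes
Day: 1440 minutes
Percentage = (495/1440) × 100 ≈ 34.4%


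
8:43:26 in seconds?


Hours: 8 × 3600 = 28800
Minutes: 43 × 60 = 2580
Seconds: 26
Total = 28800 + 2580 + 26 = 31406

31406 seconds


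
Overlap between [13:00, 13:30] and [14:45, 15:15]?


0 minutes

Meeting A: 780-810 (in minutes from midnight)
Meeting B: 885-915
Overlap start = max(780, 885) = 885
Overlap end = min(810, 915) = 810
Overlap = max(0, 810 - 885) = 0 min


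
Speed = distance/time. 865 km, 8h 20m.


103.8 km/h

Distance: 865 km
Time: 8h 20m = 500 min = 500/60 = 25/3 hours
Speed = 865 ÷ (25/3) = 865 × 3 / 25 = 2595/25 = 103.8 km/h


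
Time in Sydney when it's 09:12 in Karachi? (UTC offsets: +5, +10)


Time difference = UTC+10 - UTC+5 = +5 hours
New hour = (9 + 5) mod 24
= 14 mod 24 = 14
Minutes unchanged → 14:12

14:12


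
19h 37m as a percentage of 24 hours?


Total minutes: 19×60 + 37 = 1177
Day = 24×60 = 1440 minutes
Fraction = 1177/1440 ≈ 0.8174
As a percentage: 1177/1440 × 100 ≈ 81.74%

0.8174 (81.74%)


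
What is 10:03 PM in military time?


Input: 10:03 PM
PM: 10 + 12 = 22

22:03


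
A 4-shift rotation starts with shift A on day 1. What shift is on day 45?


Shift A

Shifts: A, B, C, D
Start: A (index 0)
Day 45: (0 + 45 - 1) mod 4
= 44 mod 4
= 0
Index 0 → shift A


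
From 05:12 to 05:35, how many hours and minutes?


End time in minutes: 5×60 + 35 = 335
Start time in minutes: 5×60 + 12 = 312
Difference = 335 - 312 = 23 minutes
= 0 hours 23 minutes

0h 23m


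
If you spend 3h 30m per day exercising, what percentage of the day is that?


Time: 210 minutes
Day: 1440 minutes
Percentage = (210/1440) × 100 ≈ 14.6%

14.6%


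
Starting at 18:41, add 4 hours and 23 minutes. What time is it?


Start: 1121 minutes from midnight
Add: 263 minutes
Total: 1384 minutes
Hours: 1384 ÷ 60 = 23 remainder 4

23:04


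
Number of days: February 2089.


Month: February (month 2)
February: 28 or 29 (leap year)
2089 leap year? No

28 days


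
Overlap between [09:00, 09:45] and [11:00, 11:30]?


0 minutes

Meeting A: 540-585 (in minutes from midnight)
Meeting B: 660-690
Overlap start = max(540, 660) = 660
Overlap end = min(585, 690) = 585
Overlap = max(0, 585 - 660) = 0 min


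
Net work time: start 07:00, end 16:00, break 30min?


Total time = (16×60+0) - (7×60+0)
= 960 - 420 = 540 min
Minus break: 540 - 30 = 510 min
= 8h 30m

8h 30m (510 minutes)


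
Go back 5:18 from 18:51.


Start: 1131 minutes from midnight
Subtract: 318 minutes
Remaining: 1131 - 318 = 813
Hours: 13, Minutes: 33

13:33


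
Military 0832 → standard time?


8:32 AM

Hour: 8
8 < 12 → AM


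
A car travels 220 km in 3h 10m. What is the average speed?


Distance: 220 km
Time: 3h 10m = 190 min = 190/60 = 19/6 hours
Speed = 220 ÷ (19/6) = 220 × 6 / 19 = 1320/19 ≈ 69.5 km/h

69.5 km/h


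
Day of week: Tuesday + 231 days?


Tuesday

Start: Tuesday (index 1)
(1 + 231) mod 7
= 232 mod 7
= 1
Index 1 → Tuesday


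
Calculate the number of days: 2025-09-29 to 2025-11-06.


From September 29, 2025 to November 6, 2025
Rest of September 2025: 30 - 29 = 1
Full months: October 31
Days into November 2025: 6
Total = 1 + 31 + 6 = 38 days

38 days


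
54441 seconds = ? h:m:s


Hours: 54441 ÷ 3600 = 15 remainder 441
Minutes: 441 ÷ 60 = 7 remainder 21
Seconds: 21

15h 7m 21s


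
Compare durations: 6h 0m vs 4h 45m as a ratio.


Duration 1: 360 minutes
Duration 2: 285 minutes
Ratio = 360:285
GCD = 15
Simplified = 24:19
As a decimal: 24/19 ≈ 1.26

24:19 (1.26)


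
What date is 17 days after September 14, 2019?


Start: September 14, 2019
Add 17 days
September 14 → October 1: 30 - 14 + 1 = 17 days (17 - 17 = 0 left)
Land exactly on October 1, 2019

October 1, 2019


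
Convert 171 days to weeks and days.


24 weeks 3 days

Weeks: 171 ÷ 7 = 24 remainder 3


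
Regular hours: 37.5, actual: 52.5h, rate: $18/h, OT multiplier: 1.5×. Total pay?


Regular: 37.5h × $18 = $675.00
Overtime: 52.5 - 37.5 = 15.0h
OT pay: 15.0h × $18 × 1.5 = $405.00
Total = $675.00 + $405.00 = $1080.00

$1080.00


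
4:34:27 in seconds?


Hours: 4 × 3600 = 14400
Minutes: 34 × 60 = 2040
Seconds: 27
Total = 14400 + 2040 + 27 = 16467

16467 seconds


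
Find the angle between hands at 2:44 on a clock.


178.0°

Hour hand = 2×30 + 44×0.5 = 82.0°
Minute hand = 44×6 = 264°
Difference = |82.0 - 264| = 182.0°
Since > 180°: 360 - 182.0 = 178.0°


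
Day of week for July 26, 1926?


Monday

Zeller's congruence:
q=26, m=7, k=26, j=19
h = (26 + ⌊13×8/5⌋ + 26 + ⌊26/4⌋ + ⌊19/4⌋ - 2×19) mod 7
= (26 + 20 + 26 + 6 + 4 - 38) mod 7
= 44 mod 7 = 2
h=2 → Monday


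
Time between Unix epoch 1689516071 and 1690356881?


840810 seconds (233.6 hours / 9.73 days)

Difference = 1690356881 - 1689516071 = 840810 seconds
In hours: 840810 / 3600 ≈ 233.6
In days: 840810 / 86400 ≈ 9.73


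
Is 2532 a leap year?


Yes

Rules: divisible by 4 AND (not by 100 OR by 400)
2532 ÷ 4 = 633 exactly → divisible by 4
2532 ÷ 100 = 25 remainder 32 → not divisible by 100
Divisible by 4 but not by 100 → leap year


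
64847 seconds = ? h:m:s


18h 0m 47s

Hours: 64847 ÷ 3600 = 18 remainder 47
Minutes: 47 ÷ 60 = 0 remainder 47
Seconds: 47


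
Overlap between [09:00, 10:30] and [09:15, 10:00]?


45 minutes

Meeting A: 540-630 (in minutes from midnight)
Meeting B: 555-600
Overlap start = max(540, 555) = 555
Overlap end = min(630, 600) = 600
Overlap = max(0, 600 - 555) = 45 min


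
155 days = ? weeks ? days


22 weeks 1 days

Weeks: 155 ÷ 7 = 22 remainder 1


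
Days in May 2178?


31 days

Month: May (month 5)
May has 31 days


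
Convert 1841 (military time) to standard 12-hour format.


Hour: 18
18 - 12 = 6 → PM

6:41 PM


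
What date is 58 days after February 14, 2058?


April 13, 2058

Start: February 14, 2058
Add 58 days
February 14 → March 1: 28 - 14 + 1 = 15 days (58 - 15 = 43 left)
March 1 → April 1: 31 - 1 + 1 = 31 days (43 - 31 = 12 left)
April 1 + 12 = April 13, 2058


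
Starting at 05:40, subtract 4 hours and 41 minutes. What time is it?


Start: 340 minutes from midnight
Subtract: 281 minutes
Remaining: 340 - 281 = 59
Hours: 0, Minutes: 59

00:59
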